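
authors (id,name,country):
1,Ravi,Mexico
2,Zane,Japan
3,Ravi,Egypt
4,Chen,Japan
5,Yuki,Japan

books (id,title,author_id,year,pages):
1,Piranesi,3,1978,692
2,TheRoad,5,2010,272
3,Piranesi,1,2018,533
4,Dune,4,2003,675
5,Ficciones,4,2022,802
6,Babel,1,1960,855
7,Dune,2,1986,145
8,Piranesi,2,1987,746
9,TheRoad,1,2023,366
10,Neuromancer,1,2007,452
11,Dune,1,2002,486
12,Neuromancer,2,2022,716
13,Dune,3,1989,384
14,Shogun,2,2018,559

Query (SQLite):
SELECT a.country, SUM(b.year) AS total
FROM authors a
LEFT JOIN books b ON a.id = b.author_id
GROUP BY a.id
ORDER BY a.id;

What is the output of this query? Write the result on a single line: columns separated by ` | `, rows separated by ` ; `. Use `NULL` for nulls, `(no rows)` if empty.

LEFT JOIN keeps every authors row; unmatched ones get NULL for books columns.
Group by authors.id and compute SUM(b.year). SUM over an all-NULL group is NULL.
  1: ids {3, 6, 9, 10, 11} → SUM(b.year)=10010
  2: ids {7, 8, 12, 14} → SUM(b.year)=8013
  3: ids {1, 13} → SUM(b.year)=3967
  4: ids {4, 5} → SUM(b.year)=4025
  5: ids {2} → SUM(b.year)=2010

Mexico | 10010 ; Japan | 8013 ; Egypt | 3967 ; Japan | 4025 ; Japan | 2010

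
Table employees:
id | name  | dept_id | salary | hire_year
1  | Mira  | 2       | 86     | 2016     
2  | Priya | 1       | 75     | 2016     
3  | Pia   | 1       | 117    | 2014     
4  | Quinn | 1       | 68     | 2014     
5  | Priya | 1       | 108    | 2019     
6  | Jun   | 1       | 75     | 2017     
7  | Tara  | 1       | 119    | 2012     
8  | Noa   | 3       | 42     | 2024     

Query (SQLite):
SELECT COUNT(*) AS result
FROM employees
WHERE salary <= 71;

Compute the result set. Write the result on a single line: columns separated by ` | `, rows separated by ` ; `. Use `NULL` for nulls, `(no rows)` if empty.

Rows where salary <= 71 → salary values: [68, 42].
COUNT(*) counts rows → 2.

2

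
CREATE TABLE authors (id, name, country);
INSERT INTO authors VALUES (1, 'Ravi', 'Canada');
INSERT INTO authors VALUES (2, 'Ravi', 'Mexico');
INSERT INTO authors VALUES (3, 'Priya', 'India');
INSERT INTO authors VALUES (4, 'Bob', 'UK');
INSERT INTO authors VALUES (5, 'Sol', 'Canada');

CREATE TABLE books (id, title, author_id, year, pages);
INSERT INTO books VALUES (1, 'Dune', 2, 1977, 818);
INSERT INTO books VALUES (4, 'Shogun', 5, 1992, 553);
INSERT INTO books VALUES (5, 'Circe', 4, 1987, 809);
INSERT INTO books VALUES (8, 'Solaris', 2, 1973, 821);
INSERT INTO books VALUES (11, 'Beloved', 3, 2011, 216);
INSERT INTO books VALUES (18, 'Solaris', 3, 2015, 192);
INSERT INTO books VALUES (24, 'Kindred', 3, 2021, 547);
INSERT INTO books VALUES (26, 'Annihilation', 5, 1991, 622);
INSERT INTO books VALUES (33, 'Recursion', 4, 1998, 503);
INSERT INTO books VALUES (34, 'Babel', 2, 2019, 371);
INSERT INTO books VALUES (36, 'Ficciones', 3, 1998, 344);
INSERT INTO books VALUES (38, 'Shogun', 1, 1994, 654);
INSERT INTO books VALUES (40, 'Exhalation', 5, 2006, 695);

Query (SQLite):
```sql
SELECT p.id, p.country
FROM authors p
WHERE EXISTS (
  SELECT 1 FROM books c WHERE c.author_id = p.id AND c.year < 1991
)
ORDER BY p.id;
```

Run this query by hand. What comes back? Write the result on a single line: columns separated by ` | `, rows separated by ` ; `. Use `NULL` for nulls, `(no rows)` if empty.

2 | Mexico ; 4 | UK

For each authors row, check whether any books with matching author_id has year < 1991.
Keep rows where that is true.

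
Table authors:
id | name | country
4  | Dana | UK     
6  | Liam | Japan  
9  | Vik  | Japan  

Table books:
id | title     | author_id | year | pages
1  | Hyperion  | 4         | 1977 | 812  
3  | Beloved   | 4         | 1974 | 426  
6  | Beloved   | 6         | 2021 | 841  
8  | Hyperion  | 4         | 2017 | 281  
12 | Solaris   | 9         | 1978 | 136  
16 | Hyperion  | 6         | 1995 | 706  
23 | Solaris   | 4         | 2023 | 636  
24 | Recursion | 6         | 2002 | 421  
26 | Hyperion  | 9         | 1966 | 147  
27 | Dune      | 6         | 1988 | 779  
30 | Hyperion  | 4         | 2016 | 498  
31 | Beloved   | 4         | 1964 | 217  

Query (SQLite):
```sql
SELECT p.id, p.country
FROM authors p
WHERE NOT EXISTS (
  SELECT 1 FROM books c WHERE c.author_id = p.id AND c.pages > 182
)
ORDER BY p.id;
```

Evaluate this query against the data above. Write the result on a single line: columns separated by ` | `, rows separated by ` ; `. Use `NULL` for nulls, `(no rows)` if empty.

9 | Japan

For each authors row, check whether any books with matching author_id has pages > 182.
Keep rows where that is false.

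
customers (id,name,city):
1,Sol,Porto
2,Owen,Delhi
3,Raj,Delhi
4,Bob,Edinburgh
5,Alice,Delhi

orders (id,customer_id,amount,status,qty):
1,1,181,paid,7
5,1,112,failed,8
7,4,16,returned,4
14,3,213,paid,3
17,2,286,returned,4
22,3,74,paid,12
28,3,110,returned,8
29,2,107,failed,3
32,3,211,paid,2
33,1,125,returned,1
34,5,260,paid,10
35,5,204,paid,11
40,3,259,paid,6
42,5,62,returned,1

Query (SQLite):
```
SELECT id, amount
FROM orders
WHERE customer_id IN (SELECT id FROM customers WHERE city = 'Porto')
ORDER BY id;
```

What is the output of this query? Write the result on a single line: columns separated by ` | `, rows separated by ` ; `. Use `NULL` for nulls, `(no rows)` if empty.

1 | 181 ; 5 | 112 ; 33 | 125

Inner query: customers.id where city = 'Porto'.
Outer: keep orders rows whose customer_id is in that set.
Inner query → {1}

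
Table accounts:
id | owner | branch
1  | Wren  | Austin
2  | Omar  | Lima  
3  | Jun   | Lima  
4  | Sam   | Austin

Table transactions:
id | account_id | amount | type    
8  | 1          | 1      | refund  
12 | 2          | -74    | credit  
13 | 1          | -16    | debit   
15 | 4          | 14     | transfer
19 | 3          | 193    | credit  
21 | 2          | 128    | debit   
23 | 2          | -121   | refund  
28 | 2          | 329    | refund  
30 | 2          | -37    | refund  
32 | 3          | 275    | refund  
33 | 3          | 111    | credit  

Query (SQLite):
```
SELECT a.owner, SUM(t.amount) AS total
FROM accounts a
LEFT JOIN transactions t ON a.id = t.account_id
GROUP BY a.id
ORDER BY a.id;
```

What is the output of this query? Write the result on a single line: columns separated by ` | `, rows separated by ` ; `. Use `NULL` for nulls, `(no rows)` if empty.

Wren | -15 ; Omar | 225 ; Jun | 579 ; Sam | 14

LEFT JOIN keeps every accounts row; unmatched ones get NULL for transactions columns.
Group by accounts.id and compute SUM(t.amount). SUM over an all-NULL group is NULL.
  1: ids {8, 13} → SUM(t.amount)=-15
  2: ids {12, 21, 23, 28, 30} → SUM(t.amount)=225
  3: ids {19, 32, 33} → SUM(t.amount)=579
  4: ids {15} → SUM(t.amount)=14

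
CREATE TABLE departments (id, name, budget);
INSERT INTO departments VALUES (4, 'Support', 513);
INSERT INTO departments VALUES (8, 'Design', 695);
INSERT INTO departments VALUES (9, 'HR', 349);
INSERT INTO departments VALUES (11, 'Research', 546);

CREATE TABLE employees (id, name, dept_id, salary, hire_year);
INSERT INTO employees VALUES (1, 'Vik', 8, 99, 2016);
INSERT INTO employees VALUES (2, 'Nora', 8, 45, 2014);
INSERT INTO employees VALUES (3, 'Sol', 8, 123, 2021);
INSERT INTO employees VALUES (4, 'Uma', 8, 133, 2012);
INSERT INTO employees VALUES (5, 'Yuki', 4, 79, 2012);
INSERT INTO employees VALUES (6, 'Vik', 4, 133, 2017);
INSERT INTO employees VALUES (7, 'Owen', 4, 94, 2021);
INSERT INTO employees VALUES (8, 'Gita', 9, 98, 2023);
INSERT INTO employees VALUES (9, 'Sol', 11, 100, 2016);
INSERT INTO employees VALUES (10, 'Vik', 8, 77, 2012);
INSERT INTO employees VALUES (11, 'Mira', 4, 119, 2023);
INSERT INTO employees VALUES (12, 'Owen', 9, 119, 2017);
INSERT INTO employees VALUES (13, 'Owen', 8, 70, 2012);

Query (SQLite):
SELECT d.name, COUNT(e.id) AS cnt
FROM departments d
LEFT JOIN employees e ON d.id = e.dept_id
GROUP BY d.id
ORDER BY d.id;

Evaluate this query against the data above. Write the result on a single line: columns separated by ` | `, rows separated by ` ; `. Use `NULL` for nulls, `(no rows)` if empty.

Support | 4 ; Design | 6 ; HR | 2 ; Research | 1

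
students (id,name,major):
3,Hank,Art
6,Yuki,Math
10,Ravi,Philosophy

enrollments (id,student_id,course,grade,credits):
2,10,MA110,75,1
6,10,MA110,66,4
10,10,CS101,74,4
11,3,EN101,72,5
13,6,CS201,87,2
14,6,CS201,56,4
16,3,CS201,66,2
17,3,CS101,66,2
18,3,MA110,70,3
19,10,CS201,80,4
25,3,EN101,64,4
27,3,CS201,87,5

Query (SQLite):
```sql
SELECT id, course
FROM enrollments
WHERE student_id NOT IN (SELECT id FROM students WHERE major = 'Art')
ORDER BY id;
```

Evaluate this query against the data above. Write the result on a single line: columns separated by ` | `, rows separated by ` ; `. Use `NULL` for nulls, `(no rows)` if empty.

2 | MA110 ; 6 | MA110 ; 10 | CS101 ; 13 | CS201 ; 14 | CS201 ; 19 | CS201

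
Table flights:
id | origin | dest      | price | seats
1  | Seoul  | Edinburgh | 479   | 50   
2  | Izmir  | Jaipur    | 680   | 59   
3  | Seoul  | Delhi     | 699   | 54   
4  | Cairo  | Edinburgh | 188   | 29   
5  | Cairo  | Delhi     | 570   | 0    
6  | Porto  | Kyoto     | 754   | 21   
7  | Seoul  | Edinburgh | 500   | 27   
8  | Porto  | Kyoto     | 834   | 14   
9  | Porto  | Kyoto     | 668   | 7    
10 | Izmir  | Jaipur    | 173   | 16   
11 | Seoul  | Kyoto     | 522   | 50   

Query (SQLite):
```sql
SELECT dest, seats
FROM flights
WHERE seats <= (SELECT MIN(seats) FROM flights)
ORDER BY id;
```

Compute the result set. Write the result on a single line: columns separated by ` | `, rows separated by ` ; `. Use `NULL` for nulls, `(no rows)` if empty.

Scalar subquery: MIN(seats) over all flights rows = 0.
Keep rows where seats <= that value.

Delhi | 0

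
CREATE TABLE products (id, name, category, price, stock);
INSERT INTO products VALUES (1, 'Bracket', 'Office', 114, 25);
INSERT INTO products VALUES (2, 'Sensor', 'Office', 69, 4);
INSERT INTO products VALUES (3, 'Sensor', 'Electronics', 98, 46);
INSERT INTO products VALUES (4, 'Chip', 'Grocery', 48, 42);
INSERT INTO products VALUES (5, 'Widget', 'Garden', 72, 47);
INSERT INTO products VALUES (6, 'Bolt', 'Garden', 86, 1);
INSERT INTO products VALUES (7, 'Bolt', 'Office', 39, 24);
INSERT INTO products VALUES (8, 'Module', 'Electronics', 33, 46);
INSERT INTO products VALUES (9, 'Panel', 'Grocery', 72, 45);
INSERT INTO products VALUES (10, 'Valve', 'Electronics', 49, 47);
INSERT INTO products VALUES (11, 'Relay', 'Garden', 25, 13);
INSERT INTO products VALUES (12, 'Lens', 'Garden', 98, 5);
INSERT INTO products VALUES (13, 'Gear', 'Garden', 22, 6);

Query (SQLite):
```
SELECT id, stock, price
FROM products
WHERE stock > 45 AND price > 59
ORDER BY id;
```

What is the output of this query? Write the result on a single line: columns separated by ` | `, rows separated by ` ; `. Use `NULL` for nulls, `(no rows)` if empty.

3 | 46 | 98 ; 5 | 47 | 72

stock > 45: ids {3, 5, 8, 10}
price > 59: ids {1, 2, 3, 5, 6, 9, 12}
Combine with AND.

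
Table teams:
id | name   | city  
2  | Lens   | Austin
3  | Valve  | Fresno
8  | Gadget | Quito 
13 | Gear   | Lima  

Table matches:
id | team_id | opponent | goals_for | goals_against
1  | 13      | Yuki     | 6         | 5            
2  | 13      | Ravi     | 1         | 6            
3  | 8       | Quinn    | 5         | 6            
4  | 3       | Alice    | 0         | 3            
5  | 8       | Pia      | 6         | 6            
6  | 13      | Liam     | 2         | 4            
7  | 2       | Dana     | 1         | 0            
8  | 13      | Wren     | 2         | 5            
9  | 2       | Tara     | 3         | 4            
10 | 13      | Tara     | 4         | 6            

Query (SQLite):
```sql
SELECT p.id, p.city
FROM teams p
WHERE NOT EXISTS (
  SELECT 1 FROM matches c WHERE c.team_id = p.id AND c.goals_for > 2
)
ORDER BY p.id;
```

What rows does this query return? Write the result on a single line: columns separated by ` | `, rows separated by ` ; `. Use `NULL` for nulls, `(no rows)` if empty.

For each teams row, check whether any matches with matching team_id has goals_for > 2.
Keep rows where that is false.

3 | Fresno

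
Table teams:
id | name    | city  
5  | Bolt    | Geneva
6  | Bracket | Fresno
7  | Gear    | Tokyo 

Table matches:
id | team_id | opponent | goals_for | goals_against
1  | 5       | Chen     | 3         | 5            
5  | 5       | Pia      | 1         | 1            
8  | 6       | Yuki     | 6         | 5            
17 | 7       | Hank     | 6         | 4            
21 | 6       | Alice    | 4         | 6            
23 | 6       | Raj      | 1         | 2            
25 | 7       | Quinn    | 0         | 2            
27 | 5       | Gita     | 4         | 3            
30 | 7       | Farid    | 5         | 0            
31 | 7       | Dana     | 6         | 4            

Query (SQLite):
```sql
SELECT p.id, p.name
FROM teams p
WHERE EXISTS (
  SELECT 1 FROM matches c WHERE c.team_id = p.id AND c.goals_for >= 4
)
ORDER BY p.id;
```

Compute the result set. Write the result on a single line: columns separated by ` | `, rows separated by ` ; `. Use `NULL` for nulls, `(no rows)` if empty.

For each teams row, check whether any matches with matching team_id has goals_for >= 4.
Keep rows where that is true.

5 | Bolt ; 6 | Bracket ; 7 | Gear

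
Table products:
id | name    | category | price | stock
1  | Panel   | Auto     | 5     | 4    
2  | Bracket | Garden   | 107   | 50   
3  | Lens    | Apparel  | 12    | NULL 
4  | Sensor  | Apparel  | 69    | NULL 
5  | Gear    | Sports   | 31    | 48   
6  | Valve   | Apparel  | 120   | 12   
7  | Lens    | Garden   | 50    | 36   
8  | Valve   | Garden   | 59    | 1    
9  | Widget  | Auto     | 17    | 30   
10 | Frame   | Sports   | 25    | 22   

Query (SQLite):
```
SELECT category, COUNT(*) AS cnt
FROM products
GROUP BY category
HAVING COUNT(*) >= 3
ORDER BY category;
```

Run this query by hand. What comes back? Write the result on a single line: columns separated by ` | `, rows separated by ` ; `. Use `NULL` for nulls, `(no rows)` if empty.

Apparel | 3 ; Garden | 3

Partition products by category; compute COUNT(*) within each group.
HAVING: keep groups with count ≥ 3.
  Apparel: ids {3, 4, 6} → COUNT(*)=3
  Auto: ids {1, 9} → COUNT(*)=2
  Garden: ids {2, 7, 8} → COUNT(*)=3
  Sports: ids {5, 10} → COUNT(*)=2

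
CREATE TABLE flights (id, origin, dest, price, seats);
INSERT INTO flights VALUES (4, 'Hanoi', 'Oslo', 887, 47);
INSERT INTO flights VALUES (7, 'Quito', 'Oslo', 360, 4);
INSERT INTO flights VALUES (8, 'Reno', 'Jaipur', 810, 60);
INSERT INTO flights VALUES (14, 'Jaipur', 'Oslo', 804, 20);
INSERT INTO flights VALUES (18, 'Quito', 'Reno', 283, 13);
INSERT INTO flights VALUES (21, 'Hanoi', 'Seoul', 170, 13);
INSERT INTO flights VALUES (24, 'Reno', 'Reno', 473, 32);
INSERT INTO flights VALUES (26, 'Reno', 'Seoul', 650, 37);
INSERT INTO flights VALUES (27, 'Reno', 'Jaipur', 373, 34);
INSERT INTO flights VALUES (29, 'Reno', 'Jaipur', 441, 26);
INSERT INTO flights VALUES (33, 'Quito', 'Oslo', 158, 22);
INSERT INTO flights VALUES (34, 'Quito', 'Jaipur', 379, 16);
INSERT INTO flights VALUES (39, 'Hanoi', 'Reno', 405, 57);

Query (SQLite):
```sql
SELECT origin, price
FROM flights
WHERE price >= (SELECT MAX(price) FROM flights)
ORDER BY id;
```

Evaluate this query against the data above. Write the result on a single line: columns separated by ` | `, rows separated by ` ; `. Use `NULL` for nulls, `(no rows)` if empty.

Hanoi | 887

Scalar subquery: MAX(price) over all flights rows = 887.
Keep rows where price >= that value.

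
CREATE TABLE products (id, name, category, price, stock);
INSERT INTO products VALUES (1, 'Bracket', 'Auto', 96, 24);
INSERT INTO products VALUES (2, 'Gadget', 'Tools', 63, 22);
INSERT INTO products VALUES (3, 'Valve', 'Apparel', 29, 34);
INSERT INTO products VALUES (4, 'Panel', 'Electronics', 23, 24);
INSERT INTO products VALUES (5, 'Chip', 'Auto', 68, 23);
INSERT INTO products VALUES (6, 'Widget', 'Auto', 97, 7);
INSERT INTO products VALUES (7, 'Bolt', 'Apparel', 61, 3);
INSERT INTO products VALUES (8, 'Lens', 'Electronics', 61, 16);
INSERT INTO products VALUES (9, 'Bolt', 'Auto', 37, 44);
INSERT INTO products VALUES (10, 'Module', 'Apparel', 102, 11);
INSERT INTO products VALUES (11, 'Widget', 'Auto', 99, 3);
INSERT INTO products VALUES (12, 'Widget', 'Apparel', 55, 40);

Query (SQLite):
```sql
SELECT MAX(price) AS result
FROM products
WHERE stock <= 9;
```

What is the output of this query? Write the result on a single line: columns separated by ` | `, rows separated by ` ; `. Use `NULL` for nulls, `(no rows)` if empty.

99

Rows where stock <= 9 → price values: [97, 61, 99].
MAX of non-NULL values = 99.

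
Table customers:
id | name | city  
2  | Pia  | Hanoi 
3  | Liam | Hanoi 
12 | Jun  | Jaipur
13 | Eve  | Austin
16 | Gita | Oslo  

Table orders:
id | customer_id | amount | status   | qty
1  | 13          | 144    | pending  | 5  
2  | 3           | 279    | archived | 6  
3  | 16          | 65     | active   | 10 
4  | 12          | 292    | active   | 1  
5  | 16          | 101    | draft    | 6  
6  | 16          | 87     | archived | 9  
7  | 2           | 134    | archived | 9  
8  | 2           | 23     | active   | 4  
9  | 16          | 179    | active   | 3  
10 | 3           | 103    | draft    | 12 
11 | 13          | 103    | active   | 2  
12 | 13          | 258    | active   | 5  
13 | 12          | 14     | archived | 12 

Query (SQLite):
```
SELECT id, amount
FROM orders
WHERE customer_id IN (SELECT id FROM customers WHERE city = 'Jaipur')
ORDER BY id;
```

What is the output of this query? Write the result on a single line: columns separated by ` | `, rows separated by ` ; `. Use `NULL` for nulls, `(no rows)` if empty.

Inner query: customers.id where city = 'Jaipur'.
Outer: keep orders rows whose customer_id is in that set.
Inner query → {12}

4 | 292 ; 13 | 14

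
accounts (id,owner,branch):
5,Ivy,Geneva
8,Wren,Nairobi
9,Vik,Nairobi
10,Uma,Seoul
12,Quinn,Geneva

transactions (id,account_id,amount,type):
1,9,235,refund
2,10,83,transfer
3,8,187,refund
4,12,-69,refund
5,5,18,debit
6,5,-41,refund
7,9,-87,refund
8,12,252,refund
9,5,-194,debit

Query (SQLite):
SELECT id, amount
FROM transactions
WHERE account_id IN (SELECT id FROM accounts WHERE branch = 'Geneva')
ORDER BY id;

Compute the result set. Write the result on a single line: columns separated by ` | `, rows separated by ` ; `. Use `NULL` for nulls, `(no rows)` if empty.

Inner query: accounts.id where branch = 'Geneva'.
Outer: keep transactions rows whose account_id is in that set.
Inner query → {5, 12}

4 | -69 ; 5 | 18 ; 6 | -41 ; 8 | 252 ; 9 | -194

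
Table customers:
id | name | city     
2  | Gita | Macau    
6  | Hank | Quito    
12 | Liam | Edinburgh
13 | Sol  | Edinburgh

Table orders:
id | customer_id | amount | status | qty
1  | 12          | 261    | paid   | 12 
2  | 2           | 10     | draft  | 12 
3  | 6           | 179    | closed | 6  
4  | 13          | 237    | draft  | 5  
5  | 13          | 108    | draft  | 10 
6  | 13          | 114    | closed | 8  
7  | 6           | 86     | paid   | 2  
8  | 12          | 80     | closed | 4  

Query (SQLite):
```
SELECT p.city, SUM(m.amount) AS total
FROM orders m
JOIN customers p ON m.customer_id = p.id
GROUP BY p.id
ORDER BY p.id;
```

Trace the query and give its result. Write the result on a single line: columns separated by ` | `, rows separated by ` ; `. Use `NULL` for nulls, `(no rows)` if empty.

Macau | 10 ; Quito | 265 ; Edinburgh | 341 ; Edinburgh | 459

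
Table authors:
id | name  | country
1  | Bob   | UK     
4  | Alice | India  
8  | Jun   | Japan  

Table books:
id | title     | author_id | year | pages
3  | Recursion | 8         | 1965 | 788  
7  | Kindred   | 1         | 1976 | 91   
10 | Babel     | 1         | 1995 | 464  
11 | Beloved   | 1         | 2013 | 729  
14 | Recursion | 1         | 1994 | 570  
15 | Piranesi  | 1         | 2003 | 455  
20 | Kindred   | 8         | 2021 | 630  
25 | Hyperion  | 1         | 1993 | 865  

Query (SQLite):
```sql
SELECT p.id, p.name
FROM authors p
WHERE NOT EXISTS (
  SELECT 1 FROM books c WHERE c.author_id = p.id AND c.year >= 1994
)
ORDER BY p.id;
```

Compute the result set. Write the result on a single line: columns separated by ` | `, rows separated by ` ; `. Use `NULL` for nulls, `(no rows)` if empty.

4 | Alice

For each authors row, check whether any books with matching author_id has year >= 1994.
Keep rows where that is false.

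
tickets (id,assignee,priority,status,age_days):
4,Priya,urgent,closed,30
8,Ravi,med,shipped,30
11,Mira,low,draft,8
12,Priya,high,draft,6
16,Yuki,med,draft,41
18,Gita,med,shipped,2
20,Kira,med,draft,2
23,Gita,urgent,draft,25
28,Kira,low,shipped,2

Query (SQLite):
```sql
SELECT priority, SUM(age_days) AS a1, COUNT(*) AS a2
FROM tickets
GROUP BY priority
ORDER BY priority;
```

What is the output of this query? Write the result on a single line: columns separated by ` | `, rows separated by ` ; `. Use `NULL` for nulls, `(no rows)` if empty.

high | 6 | 1 ; low | 10 | 2 ; med | 75 | 4 ; urgent | 55 | 2

Group tickets by priority.
Per group compute: SUM(age_days), COUNT(*).
  high: ids {12} → SUM(age_days)=6, COUNT(*)=1
  low: ids {11, 28} → SUM(age_days)=10, COUNT(*)=2
  med: ids {8, 16, 18, 20} → SUM(age_days)=75, COUNT(*)=4
  urgent: ids {4, 23} → SUM(age_days)=55, COUNT(*)=2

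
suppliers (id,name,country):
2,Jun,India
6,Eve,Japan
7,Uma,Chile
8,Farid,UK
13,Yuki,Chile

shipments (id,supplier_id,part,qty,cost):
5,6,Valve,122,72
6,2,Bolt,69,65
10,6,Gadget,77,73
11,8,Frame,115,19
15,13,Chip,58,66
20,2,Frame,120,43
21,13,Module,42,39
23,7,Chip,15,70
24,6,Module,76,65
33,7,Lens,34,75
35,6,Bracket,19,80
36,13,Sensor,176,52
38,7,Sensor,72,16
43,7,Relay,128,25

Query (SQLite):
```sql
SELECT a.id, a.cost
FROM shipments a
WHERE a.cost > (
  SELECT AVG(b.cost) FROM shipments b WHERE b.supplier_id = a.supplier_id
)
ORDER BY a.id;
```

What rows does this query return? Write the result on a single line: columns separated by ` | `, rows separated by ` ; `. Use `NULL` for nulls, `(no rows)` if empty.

6 | 65 ; 10 | 73 ; 15 | 66 ; 23 | 70 ; 33 | 75 ; 35 | 80

For each shipments row a, compute AVG(cost) over rows sharing a.supplier_id.
Keep row a if a.cost > that per-group AVG.
  supplier_id=2: AVG(cost) = 54.0
  supplier_id=6: AVG(cost) = 72.5
  supplier_id=7: AVG(cost) = 46.5
  supplier_id=8: AVG(cost) = 19.0
  supplier_id=13: AVG(cost) = 52.333333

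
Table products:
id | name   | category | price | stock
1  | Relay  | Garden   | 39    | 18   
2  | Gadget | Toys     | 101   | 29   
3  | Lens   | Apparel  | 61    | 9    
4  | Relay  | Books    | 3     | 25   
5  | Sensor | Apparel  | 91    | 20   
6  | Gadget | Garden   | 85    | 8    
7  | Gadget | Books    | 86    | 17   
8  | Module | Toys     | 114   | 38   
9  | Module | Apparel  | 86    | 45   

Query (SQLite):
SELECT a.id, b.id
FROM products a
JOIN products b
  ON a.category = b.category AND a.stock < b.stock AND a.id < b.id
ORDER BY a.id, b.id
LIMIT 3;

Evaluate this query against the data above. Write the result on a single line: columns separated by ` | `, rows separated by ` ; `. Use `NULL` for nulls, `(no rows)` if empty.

Pairs (a,b) with same category, a.stock < b.stock, a.id < b.id.
category groups: Apparel:{3,5,9} Books:{4,7} Garden:{1,6} Toys:{2,8}
Ordered by (a.id, b.id); first 3.

2 | 8 ; 3 | 5 ; 3 | 9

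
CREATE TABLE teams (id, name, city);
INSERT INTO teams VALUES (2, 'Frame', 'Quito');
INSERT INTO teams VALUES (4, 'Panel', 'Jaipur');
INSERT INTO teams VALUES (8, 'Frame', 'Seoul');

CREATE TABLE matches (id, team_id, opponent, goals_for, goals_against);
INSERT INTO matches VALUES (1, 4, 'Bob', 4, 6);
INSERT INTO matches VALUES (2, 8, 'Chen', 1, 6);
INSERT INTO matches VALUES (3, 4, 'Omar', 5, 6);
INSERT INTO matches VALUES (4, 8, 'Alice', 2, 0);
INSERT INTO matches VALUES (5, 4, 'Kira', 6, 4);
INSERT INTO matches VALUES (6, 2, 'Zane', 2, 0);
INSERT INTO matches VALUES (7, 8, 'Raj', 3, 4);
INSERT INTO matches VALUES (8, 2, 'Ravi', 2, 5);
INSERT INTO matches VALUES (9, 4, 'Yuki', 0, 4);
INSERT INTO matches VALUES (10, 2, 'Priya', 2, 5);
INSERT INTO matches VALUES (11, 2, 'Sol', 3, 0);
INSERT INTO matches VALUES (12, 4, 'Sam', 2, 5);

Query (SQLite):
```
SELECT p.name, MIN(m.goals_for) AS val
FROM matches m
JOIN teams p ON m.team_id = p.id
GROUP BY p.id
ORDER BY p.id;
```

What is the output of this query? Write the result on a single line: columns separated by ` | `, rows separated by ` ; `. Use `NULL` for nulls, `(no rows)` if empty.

Join each matches row to its teams via team_id.
Group joined rows by teams.id; compute MIN(m.goals_for) per group.
  2: ids {6, 8, 10, 11} → MIN(m.goals_for)=2
  4: ids {1, 3, 5, 9, 12} → MIN(m.goals_for)=0
  8: ids {2, 4, 7} → MIN(m.goals_for)=1

Frame | 2 ; Panel | 0 ; Frame | 1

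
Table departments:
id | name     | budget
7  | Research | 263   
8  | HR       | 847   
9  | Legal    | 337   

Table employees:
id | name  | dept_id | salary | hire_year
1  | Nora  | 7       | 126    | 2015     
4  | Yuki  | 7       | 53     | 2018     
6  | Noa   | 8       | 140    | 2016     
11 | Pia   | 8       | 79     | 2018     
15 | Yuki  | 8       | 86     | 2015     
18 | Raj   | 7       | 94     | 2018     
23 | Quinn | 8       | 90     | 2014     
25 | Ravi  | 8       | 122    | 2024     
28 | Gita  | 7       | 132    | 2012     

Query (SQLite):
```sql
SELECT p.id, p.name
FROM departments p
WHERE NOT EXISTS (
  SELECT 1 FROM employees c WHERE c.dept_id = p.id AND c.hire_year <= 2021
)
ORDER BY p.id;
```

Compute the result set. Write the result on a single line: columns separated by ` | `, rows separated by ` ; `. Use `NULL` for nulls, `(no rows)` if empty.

9 | Legal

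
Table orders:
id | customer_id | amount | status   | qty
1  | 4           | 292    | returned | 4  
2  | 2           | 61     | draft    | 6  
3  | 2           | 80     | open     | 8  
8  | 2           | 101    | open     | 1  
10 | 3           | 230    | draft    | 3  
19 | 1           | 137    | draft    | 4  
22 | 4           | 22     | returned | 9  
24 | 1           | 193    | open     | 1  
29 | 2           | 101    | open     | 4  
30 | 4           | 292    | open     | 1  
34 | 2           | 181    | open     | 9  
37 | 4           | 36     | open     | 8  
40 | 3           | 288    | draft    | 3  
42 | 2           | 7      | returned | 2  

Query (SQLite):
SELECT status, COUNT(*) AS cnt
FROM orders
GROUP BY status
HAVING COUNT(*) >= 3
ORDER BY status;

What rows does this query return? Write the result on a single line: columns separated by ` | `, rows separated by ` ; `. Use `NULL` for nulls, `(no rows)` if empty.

draft | 4 ; open | 7 ; returned | 3

Partition orders by status; compute COUNT(*) within each group.
HAVING: keep groups with count ≥ 3.
  draft: ids {2, 10, 19, 40} → COUNT(*)=4
  open: ids {3, 8, 24, 29, 30, 34, 37} → COUNT(*)=7
  returned: ids {1, 22, 42} → COUNT(*)=3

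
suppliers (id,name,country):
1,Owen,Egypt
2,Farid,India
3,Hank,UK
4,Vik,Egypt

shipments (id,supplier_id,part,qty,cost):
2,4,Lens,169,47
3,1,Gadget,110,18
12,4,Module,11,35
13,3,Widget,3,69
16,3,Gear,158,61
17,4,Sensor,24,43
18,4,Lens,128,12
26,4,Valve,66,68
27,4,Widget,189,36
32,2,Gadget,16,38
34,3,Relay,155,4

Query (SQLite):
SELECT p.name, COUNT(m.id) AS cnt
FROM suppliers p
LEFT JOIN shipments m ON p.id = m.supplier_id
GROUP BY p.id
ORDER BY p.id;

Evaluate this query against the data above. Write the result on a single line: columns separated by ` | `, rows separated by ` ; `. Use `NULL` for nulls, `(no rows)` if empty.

LEFT JOIN keeps every suppliers row; unmatched ones get NULL for shipments columns.
Group by suppliers.id and compute COUNT(m.id). COUNT(col) of an all-NULL group is 0.
  1: ids {3} → COUNT(m.id)=1
  2: ids {32} → COUNT(m.id)=1
  3: ids {13, 16, 34} → COUNT(m.id)=3
  4: ids {2, 12, 17, 18, 26, 27} → COUNT(m.id)=6

Owen | 1 ; Farid | 1 ; Hank | 3 ; Vik | 6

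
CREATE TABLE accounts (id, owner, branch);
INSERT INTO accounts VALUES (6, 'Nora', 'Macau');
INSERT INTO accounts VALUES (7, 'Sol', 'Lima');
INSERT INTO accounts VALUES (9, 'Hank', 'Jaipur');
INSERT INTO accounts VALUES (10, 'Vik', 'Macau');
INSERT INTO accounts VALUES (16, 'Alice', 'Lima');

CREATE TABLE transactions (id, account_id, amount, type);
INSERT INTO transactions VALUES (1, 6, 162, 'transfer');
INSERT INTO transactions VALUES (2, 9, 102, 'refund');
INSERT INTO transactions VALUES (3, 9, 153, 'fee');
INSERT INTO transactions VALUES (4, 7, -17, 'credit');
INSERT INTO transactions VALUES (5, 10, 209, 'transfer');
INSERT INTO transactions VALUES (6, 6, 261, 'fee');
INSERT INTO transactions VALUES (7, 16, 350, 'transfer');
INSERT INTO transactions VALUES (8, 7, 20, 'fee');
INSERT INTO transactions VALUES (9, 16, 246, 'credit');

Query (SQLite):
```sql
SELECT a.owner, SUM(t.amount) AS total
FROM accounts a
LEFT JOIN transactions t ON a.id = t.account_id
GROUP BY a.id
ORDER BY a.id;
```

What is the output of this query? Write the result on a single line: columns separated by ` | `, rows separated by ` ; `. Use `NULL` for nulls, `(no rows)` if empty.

LEFT JOIN keeps every accounts row; unmatched ones get NULL for transactions columns.
Group by accounts.id and compute SUM(t.amount). SUM over an all-NULL group is NULL.
  6: ids {1, 6} → SUM(t.amount)=423
  7: ids {4, 8} → SUM(t.amount)=3
  9: ids {2, 3} → SUM(t.amount)=255
  10: ids {5} → SUM(t.amount)=209
  16: ids {7, 9} → SUM(t.amount)=596

Nora | 423 ; Sol | 3 ; Hank | 255 ; Vik | 209 ; Alice | 596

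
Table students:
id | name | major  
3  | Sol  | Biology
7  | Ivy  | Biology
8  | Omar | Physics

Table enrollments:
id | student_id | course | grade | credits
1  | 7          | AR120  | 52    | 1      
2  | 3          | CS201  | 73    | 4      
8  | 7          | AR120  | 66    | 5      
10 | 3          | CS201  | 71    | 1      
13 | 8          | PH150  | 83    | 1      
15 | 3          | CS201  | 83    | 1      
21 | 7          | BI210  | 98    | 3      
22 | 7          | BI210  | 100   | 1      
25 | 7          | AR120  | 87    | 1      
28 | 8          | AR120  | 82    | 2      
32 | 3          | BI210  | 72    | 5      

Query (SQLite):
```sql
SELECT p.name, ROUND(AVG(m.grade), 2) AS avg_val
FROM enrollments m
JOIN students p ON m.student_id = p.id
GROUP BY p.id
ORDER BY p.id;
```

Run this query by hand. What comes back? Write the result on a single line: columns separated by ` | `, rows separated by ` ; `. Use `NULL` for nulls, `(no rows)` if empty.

Join each enrollments row to its students via student_id.
Group joined rows by students.id; compute ROUND(AVG(m.grade), 2) per group.
  3: ids {2, 10, 15, 32} → ROUND(AVG(m.grade), 2)=74.75
  7: ids {1, 8, 21, 22, 25} → ROUND(AVG(m.grade), 2)=80.6
  8: ids {13, 28} → ROUND(AVG(m.grade), 2)=82.5

Sol | 74.75 ; Ivy | 80.6 ; Omar | 82.5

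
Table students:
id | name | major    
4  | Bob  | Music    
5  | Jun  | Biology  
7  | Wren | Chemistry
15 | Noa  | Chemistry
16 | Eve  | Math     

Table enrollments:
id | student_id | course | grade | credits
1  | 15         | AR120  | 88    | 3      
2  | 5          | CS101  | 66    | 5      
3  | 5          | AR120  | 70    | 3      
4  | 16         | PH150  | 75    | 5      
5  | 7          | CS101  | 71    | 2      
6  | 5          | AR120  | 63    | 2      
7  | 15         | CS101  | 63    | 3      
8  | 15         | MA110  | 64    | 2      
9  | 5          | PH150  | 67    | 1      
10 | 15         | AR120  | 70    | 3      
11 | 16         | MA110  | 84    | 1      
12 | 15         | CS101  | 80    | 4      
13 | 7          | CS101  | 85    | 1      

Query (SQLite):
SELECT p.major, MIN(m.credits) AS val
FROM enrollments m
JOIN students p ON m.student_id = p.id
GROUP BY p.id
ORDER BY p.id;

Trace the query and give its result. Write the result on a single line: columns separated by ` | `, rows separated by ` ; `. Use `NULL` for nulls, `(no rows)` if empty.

Join each enrollments row to its students via student_id.
Group joined rows by students.id; compute MIN(m.credits) per group.
  5: ids {2, 3, 6, 9} → MIN(m.credits)=1
  7: ids {5, 13} → MIN(m.credits)=1
  15: ids {1, 7, 8, 10, 12} → MIN(m.credits)=2
  16: ids {4, 11} → MIN(m.credits)=1

Biology | 1 ; Chemistry | 1 ; Chemistry | 2 ; Math | 1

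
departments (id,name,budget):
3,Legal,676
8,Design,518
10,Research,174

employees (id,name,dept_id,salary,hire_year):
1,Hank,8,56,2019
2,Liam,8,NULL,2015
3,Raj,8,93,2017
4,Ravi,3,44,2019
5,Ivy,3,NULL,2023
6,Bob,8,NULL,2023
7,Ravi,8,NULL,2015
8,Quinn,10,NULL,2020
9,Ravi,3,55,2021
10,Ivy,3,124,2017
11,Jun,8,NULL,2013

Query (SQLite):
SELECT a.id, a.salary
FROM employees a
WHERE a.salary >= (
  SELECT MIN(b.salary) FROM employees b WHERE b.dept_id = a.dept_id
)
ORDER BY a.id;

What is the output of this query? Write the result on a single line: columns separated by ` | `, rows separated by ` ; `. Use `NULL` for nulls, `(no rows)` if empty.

For each employees row a, compute MIN(salary) over rows sharing a.dept_id.
Keep row a if a.salary >= that per-group MIN.
  dept_id=3: MIN(salary) = 44
  dept_id=8: MIN(salary) = 56
  dept_id=10: MIN(salary) = NULL

1 | 56 ; 3 | 93 ; 4 | 44 ; 9 | 55 ; 10 | 124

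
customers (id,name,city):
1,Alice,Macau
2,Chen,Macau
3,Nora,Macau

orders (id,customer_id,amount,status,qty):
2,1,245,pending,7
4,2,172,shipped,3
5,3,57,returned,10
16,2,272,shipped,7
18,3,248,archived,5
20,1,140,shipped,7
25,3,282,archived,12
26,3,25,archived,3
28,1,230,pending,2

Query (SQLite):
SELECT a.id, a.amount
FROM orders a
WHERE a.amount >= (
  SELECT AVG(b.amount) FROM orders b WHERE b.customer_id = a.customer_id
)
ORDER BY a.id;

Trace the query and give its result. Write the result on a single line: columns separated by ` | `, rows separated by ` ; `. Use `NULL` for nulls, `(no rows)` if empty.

2 | 245 ; 16 | 272 ; 18 | 248 ; 25 | 282 ; 28 | 230

For each orders row a, compute AVG(amount) over rows sharing a.customer_id.
Keep row a if a.amount >= that per-group AVG.
  customer_id=1: AVG(amount) = 205.0
  customer_id=2: AVG(amount) = 222.0
  customer_id=3: AVG(amount) = 153.0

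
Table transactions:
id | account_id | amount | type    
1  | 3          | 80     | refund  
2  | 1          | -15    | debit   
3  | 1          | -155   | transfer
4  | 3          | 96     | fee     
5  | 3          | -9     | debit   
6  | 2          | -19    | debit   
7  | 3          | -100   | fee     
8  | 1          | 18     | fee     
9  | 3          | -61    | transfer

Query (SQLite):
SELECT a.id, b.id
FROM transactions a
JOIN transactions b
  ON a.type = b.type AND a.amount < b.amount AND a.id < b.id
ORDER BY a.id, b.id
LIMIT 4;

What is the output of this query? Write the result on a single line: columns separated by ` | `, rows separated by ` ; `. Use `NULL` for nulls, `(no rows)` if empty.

2 | 5 ; 3 | 9 ; 7 | 8

Pairs (a,b) with same type, a.amount < b.amount, a.id < b.id.
type groups: debit:{2,5,6} fee:{4,7,8} refund:{1} transfer:{3,9}
Ordered by (a.id, b.id); first 4.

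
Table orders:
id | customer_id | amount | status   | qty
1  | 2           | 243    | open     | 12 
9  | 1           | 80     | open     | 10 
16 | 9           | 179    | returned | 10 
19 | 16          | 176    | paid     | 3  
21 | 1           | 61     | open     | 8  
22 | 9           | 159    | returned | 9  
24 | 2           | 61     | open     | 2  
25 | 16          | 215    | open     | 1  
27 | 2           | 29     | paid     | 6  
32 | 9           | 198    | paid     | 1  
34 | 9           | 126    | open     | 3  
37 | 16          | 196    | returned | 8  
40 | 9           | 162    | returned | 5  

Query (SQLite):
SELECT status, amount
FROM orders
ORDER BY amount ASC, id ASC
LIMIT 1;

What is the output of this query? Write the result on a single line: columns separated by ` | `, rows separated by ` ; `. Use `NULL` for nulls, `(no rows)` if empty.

Sort by amount asc, tiebreak id asc: (29, id=27), (61, id=21), (61, id=24), (80, id=9) …. Take first 1.

paid | 29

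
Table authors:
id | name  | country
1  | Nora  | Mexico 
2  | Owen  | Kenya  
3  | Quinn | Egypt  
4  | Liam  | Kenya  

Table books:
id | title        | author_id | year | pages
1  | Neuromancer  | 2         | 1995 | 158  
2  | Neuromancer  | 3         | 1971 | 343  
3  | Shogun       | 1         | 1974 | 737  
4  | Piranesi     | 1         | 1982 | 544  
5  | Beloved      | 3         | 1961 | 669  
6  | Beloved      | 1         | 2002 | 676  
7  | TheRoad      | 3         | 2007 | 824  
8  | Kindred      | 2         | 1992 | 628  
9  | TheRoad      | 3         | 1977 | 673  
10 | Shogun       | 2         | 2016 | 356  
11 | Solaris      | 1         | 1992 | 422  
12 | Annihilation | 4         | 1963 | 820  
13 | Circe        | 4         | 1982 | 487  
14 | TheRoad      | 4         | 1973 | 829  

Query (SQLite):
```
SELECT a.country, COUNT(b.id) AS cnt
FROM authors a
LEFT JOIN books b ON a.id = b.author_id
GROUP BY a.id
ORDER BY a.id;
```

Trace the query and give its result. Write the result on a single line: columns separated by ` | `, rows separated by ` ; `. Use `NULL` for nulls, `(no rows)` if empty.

LEFT JOIN keeps every authors row; unmatched ones get NULL for books columns.
Group by authors.id and compute COUNT(b.id). COUNT(col) of an all-NULL group is 0.
  1: ids {3, 4, 6, 11} → COUNT(b.id)=4
  2: ids {1, 8, 10} → COUNT(b.id)=3
  3: ids {2, 5, 7, 9} → COUNT(b.id)=4
  4: ids {12, 13, 14} → COUNT(b.id)=3

Mexico | 4 ; Kenya | 3 ; Egypt | 4 ; Kenya | 3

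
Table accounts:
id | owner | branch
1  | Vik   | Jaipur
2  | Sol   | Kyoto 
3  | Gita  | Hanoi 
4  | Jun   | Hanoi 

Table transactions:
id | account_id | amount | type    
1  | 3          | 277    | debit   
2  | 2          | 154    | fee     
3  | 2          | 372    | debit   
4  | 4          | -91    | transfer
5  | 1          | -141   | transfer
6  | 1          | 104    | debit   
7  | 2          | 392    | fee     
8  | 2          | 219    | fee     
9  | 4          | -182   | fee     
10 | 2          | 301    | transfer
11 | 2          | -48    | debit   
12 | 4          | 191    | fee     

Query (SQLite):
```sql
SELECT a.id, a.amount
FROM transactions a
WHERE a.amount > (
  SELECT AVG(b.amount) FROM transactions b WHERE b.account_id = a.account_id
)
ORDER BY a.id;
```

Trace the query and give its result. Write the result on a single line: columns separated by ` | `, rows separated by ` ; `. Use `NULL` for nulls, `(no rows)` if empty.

3 | 372 ; 6 | 104 ; 7 | 392 ; 10 | 301 ; 12 | 191

For each transactions row a, compute AVG(amount) over rows sharing a.account_id.
Keep row a if a.amount > that per-group AVG.
  account_id=1: AVG(amount) = -18.5
  account_id=2: AVG(amount) = 231.666667
  account_id=3: AVG(amount) = 277.0
  account_id=4: AVG(amount) = -27.333333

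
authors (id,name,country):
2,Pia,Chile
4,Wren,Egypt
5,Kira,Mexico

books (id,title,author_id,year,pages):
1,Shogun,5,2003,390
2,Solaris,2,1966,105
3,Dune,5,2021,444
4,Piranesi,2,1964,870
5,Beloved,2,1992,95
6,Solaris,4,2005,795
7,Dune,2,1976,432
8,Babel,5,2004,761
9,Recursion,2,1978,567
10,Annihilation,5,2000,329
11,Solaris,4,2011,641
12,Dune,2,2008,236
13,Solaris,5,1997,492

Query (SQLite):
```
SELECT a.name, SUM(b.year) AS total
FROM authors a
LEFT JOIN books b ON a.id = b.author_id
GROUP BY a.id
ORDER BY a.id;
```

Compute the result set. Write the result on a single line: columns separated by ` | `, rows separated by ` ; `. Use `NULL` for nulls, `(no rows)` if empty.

Pia | 11884 ; Wren | 4016 ; Kira | 10025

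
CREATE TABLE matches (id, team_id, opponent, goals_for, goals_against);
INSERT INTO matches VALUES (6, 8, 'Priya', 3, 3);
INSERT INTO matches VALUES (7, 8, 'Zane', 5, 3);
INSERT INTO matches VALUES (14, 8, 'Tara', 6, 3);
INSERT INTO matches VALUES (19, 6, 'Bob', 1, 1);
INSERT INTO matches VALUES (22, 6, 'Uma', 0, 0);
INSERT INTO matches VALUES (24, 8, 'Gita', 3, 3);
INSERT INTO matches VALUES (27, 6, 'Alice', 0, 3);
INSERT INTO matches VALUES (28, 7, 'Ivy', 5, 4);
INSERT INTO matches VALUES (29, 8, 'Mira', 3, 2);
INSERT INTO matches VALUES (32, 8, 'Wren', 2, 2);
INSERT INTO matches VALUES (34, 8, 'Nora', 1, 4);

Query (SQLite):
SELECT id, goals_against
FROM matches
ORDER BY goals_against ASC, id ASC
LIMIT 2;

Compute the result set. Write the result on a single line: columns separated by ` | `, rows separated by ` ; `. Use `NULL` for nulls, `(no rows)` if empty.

22 | 0 ; 19 | 1

Sort by goals_against asc, tiebreak id asc: (0, id=22), (1, id=19), (2, id=29), (2, id=32), (3, id=6) …. Take first 2.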